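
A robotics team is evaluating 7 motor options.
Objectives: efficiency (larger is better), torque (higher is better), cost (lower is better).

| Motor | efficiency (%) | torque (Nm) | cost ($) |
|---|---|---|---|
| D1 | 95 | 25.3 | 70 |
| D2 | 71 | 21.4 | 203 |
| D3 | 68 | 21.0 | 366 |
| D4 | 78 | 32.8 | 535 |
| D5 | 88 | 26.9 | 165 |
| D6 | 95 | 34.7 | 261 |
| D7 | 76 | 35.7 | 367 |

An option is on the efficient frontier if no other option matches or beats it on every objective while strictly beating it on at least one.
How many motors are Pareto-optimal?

D1: not dominated (best cost).
D2: dominated by D1 (efficiency 95≥71, torque 25.3≥21.4, cost 70≤203).
D3: dominated by D1 (efficiency 95≥68, torque 25.3≥21.0, cost 70≤366).
D4: dominated by D6 (efficiency 95≥78, torque 34.7≥32.8, cost 261≤535).
D5: not dominated.
D6: not dominated.
D7: not dominated (best torque).
Pareto-optimal: D1, D5, D6, D7 → 4.

4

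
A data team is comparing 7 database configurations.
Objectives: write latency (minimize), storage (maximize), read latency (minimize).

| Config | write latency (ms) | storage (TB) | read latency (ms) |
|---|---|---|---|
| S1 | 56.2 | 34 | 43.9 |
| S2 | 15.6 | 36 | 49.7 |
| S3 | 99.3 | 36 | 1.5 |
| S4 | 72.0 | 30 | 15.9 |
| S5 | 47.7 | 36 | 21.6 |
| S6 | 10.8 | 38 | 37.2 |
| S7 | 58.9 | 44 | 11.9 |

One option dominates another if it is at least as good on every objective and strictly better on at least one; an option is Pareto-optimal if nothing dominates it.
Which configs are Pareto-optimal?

S3, S5, S6, S7

S1: dominated by S5 (write latency 47.7≤56.2, storage 36≥34, read latency 21.6≤43.9).
S2: dominated by S6 (write latency 10.8≤15.6, storage 38≥36, read latency 37.2≤49.7).
S3: not dominated (best read latency).
S4: dominated by S7 (write latency 58.9≤72.0, storage 44≥30, read latency 11.9≤15.9).
S5: not dominated.
S6: not dominated (best write latency).
S7: not dominated (best storage).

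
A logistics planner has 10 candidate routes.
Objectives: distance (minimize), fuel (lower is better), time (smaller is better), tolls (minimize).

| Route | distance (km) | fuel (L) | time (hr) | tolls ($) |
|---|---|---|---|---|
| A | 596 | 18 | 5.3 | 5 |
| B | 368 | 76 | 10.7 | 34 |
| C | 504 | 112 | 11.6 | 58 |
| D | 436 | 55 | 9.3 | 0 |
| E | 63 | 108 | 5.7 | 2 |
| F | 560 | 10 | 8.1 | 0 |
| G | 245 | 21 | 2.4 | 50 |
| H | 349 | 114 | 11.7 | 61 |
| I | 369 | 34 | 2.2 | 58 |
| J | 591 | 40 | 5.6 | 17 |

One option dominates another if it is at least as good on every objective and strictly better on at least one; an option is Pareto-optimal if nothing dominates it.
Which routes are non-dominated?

A, B, D, E, F, G, I, J

A: not dominated.
B: not dominated.
C: dominated by B (distance 368≤504, fuel 76≤112, time 10.7≤11.6, tolls 34≤58).
D: not dominated.
E: not dominated (best distance).
F: not dominated (best fuel).
G: not dominated.
H: dominated by E (distance 63≤349, fuel 108≤114, time 5.7≤11.7, tolls 2≤61).
I: not dominated (best time).
J: not dominated.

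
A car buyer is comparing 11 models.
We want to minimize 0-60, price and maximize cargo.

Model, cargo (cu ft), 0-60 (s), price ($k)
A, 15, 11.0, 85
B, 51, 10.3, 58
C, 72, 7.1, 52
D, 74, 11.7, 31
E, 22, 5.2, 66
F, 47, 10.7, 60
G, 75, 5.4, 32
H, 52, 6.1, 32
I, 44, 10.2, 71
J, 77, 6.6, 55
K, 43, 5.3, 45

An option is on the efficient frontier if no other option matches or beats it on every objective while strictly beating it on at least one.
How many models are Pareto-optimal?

A: dominated by B (cargo 51≥15, 0-60 10.3≤11.0, price 58≤85).
B: dominated by C (cargo 72≥51, 0-60 7.1≤10.3, price 52≤58).
C: dominated by G (cargo 75≥72, 0-60 5.4≤7.1, price 32≤52).
D: not dominated (best price).
E: not dominated (best 0-60).
F: dominated by B (cargo 51≥47, 0-60 10.3≤10.7, price 58≤60).
G: not dominated.
H: dominated by G (cargo 75≥52, 0-60 5.4≤6.1, price 32≤32).
I: dominated by C (cargo 72≥44, 0-60 7.1≤10.2, price 52≤71).
J: not dominated (best cargo).
K: not dominated.
Pareto-optimal: D, E, G, J, K → 5.

5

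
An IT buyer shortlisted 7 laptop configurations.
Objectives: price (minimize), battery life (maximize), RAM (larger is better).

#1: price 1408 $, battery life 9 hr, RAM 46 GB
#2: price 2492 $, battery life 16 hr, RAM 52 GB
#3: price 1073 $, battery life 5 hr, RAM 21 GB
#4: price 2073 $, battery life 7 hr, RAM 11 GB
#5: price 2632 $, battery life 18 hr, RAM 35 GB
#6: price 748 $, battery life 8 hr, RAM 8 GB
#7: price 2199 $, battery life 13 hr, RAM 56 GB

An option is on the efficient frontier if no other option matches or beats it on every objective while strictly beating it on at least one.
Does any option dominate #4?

#1 vs #4: price 1408≤2073, battery life 9≥7, RAM 46≥11 — #1 is at least as good on every objective and strictly better on at least one, so #1 dominates #4.

Yes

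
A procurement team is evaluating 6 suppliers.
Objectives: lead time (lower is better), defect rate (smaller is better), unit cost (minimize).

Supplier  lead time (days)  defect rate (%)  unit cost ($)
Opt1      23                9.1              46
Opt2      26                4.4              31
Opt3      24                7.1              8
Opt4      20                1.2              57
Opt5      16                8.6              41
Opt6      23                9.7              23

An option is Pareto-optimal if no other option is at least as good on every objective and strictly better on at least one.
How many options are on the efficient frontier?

5

Opt1: dominated by Opt5 (lead time 16≤23, defect rate 8.6≤9.1, unit cost 41≤46).
Opt2: not dominated.
Opt3: not dominated (best unit cost).
Opt4: not dominated (best defect rate).
Opt5: not dominated (best lead time).
Opt6: not dominated.
Pareto-optimal: Opt2, Opt3, Opt4, Opt5, Opt6 → 5.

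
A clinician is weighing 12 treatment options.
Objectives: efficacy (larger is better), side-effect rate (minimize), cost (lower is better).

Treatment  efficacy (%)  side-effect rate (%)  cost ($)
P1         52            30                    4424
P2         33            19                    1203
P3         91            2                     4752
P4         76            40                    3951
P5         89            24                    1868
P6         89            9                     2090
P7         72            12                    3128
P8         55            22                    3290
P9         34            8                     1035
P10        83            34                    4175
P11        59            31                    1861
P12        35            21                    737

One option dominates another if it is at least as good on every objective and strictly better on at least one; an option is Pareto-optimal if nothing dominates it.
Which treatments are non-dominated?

P3, P5, P6, P9, P11, P12

P1: dominated by P5 (efficacy 89≥52, side-effect rate 24≤30, cost 1868≤4424).
P2: dominated by P9 (efficacy 34≥33, side-effect rate 8≤19, cost 1035≤1203).
P3: not dominated (best efficacy).
P4: dominated by P5 (efficacy 89≥76, side-effect rate 24≤40, cost 1868≤3951).
P5: not dominated.
P6: not dominated.
P7: dominated by P6 (efficacy 89≥72, side-effect rate 9≤12, cost 2090≤3128).
P8: dominated by P6 (efficacy 89≥55, side-effect rate 9≤22, cost 2090≤3290).
P9: not dominated.
P10: dominated by P5 (efficacy 89≥83, side-effect rate 24≤34, cost 1868≤4175).
P11: not dominated.
P12: not dominated (best cost).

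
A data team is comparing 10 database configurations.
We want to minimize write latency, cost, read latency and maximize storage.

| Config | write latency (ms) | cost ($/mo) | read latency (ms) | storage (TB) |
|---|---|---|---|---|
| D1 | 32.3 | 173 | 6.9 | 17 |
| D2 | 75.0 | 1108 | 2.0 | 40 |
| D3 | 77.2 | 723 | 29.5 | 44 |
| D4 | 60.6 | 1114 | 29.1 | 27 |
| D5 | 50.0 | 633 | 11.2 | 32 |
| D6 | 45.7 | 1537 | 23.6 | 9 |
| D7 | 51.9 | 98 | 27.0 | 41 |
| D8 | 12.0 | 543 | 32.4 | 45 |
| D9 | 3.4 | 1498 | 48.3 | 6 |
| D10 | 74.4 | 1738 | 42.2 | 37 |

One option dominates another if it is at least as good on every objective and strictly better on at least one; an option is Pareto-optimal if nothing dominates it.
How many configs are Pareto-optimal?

7

D1: not dominated.
D2: not dominated (best read latency).
D3: not dominated.
D4: dominated by D5 (write latency 50.0≤60.6, cost 633≤1114, read latency 11.2≤29.1, storage 32≥27).
D5: not dominated.
D6: dominated by D1 (write latency 32.3≤45.7, cost 173≤1537, read latency 6.9≤23.6, storage 17≥9).
D7: not dominated (best cost).
D8: not dominated (best storage).
D9: not dominated (best write latency).
D10: dominated by D7 (write latency 51.9≤74.4, cost 98≤1738, read latency 27.0≤42.2, storage 41≥37).
Pareto-optimal: D1, D2, D3, D5, D7, D8, D9 → 7.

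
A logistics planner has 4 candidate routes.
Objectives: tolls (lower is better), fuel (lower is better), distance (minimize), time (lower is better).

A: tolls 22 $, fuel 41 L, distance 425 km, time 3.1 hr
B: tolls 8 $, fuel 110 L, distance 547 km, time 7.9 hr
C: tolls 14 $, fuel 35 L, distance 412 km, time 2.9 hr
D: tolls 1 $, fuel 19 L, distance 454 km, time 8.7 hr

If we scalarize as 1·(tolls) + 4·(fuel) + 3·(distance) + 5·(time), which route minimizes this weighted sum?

A: 1·22 + 4·41 + 3·425 + 5·3.1 = 1476.5
B: 1·8 + 4·110 + 3·547 + 5·7.9 = 2128.5
C: 1·14 + 4·35 + 3·412 + 5·2.9 = 1404.5
D: 1·1 + 4·19 + 3·454 + 5·8.7 = 1482.5
Lowest: C at 1404.5.

C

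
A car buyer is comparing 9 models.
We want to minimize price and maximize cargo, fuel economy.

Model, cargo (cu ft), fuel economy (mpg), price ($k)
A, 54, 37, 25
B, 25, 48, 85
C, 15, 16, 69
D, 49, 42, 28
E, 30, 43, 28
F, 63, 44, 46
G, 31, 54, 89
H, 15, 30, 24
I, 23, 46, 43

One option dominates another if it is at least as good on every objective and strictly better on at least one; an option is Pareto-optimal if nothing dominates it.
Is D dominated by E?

No

E vs D: E is worse on cargo (30 vs 49), so it does not dominate D.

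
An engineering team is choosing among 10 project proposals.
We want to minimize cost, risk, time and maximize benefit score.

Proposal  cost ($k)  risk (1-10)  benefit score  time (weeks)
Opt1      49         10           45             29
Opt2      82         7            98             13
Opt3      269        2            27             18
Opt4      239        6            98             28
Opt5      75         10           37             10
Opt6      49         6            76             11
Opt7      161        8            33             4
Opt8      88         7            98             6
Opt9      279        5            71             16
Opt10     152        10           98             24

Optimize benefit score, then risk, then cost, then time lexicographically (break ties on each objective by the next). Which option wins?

Opt4

First maximize benefit score: best is 98, kept {Opt2, Opt4, Opt8, Opt10}.
Then minimize risk: best is 6, kept {Opt4}.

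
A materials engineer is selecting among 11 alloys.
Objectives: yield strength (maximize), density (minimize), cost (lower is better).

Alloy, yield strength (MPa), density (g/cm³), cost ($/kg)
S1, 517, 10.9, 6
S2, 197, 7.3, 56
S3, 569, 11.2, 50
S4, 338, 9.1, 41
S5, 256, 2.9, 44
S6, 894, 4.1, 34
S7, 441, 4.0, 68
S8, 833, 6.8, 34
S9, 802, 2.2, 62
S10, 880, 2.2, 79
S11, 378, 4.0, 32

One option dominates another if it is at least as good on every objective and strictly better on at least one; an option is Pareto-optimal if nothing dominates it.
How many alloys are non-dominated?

S1: not dominated (best cost).
S2: dominated by S5 (yield strength 256≥197, density 2.9≤7.3, cost 44≤56).
S3: dominated by S6 (yield strength 894≥569, density 4.1≤11.2, cost 34≤50).
S4: dominated by S6 (yield strength 894≥338, density 4.1≤9.1, cost 34≤41).
S5: not dominated.
S6: not dominated (best yield strength).
S7: dominated by S9 (yield strength 802≥441, density 2.2≤4.0, cost 62≤68).
S8: dominated by S6 (yield strength 894≥833, density 4.1≤6.8, cost 34≤34).
S9: not dominated.
S10: not dominated.
S11: not dominated.
Pareto-optimal: S1, S5, S6, S9, S10, S11 → 6.

6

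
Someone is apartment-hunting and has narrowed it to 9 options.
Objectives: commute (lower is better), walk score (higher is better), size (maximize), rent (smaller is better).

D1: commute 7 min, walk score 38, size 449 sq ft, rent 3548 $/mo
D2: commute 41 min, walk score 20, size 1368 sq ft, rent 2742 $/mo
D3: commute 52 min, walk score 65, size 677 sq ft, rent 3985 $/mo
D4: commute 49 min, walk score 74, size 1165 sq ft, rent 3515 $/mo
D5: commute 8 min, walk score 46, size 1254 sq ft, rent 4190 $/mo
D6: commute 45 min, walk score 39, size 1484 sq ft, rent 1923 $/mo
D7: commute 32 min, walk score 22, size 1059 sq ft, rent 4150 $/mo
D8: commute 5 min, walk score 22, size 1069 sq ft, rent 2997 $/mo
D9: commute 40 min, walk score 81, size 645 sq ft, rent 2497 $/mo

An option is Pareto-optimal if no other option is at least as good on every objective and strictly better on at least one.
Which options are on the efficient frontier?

D1: not dominated.
D2: not dominated.
D3: dominated by D4 (commute 49≤52, walk score 74≥65, size 1165≥677, rent 3515≤3985).
D4: not dominated.
D5: not dominated.
D6: not dominated (best size).
D7: dominated by D8 (commute 5≤32, walk score 22≥22, size 1069≥1059, rent 2997≤4150).
D8: not dominated (best commute).
D9: not dominated (best walk score).

D1, D2, D4, D5, D6, D8, D9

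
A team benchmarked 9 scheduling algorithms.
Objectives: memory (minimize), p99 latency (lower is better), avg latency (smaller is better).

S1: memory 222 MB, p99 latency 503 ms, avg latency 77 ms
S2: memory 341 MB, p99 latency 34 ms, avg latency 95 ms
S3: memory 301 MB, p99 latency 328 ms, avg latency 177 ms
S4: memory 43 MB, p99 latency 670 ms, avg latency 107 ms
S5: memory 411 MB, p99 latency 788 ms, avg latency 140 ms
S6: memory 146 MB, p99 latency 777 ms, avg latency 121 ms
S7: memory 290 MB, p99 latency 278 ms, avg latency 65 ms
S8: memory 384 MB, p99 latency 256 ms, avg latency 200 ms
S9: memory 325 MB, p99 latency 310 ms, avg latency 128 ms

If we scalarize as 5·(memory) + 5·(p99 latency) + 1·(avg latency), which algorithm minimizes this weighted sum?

S1: 5·222 + 5·503 + 1·77 = 3702
S2: 5·341 + 5·34 + 1·95 = 1970
S3: 5·301 + 5·328 + 1·177 = 3322
S4: 5·43 + 5·670 + 1·107 = 3672
S5: 5·411 + 5·788 + 1·140 = 6135
S6: 5·146 + 5·777 + 1·121 = 4736
S7: 5·290 + 5·278 + 1·65 = 2905
S8: 5·384 + 5·256 + 1·200 = 3400
S9: 5·325 + 5·310 + 1·128 = 3303
Lowest: S2 at 1970.

S2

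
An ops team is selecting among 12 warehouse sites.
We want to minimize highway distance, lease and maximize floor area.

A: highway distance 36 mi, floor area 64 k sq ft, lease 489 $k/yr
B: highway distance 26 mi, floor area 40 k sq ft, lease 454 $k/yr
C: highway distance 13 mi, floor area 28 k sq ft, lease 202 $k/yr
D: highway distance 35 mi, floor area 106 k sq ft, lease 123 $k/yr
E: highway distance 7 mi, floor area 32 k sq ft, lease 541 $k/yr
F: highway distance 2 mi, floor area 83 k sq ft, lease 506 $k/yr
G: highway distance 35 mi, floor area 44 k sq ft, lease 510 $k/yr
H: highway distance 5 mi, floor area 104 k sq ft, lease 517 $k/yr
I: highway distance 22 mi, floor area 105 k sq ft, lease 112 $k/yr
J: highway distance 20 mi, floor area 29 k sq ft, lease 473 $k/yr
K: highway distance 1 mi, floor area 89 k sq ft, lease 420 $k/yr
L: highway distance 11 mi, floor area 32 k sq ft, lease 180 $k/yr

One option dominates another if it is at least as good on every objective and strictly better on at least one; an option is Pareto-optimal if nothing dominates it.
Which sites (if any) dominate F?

K

K: highway distance 1≤2, floor area 89≥83, lease 420≤506 — dominates F.
Others (A, B, C, D, E, G, H, I, J, L) are each worse than F on at least one objective.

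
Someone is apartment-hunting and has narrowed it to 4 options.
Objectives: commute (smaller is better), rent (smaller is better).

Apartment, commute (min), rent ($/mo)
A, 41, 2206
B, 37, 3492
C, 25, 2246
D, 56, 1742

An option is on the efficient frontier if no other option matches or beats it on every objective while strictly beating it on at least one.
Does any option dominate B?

Yes

C vs B: commute 25≤37, rent 2246≤3492 — C is at least as good on every objective and strictly better on at least one, so C dominates B.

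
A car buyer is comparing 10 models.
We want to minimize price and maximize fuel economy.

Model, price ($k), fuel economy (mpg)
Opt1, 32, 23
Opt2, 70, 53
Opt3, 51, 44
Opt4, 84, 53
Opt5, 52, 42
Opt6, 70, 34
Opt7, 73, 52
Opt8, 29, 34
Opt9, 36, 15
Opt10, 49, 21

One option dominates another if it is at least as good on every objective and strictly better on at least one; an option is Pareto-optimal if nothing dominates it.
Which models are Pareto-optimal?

Opt2, Opt3, Opt8

Opt1: dominated by Opt8 (price 29≤32, fuel economy 34≥23).
Opt2: not dominated.
Opt3: not dominated.
Opt4: dominated by Opt2 (price 70≤84, fuel economy 53≥53).
Opt5: dominated by Opt3 (price 51≤52, fuel economy 44≥42).
Opt6: dominated by Opt2 (price 70≤70, fuel economy 53≥34).
Opt7: dominated by Opt2 (price 70≤73, fuel economy 53≥52).
Opt8: not dominated (best price).
Opt9: dominated by Opt1 (price 32≤36, fuel economy 23≥15).
Opt10: dominated by Opt1 (price 32≤49, fuel economy 23≥21).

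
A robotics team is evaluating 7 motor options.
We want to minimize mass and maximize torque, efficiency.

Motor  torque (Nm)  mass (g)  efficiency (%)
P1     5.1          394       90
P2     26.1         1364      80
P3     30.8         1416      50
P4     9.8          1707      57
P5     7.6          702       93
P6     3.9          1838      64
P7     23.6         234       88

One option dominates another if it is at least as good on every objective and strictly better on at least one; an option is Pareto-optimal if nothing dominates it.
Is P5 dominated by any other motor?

No

P1: worse on torque (5.1 vs 7.6).
P2: worse on mass (1364 vs 702).
P3: worse on mass (1416 vs 702).
P4: worse on mass (1707 vs 702).
P6: worse on torque (3.9 vs 7.6).
P7: worse on efficiency (88 vs 93).
No option is at least as good as P5 on every objective and strictly better on one.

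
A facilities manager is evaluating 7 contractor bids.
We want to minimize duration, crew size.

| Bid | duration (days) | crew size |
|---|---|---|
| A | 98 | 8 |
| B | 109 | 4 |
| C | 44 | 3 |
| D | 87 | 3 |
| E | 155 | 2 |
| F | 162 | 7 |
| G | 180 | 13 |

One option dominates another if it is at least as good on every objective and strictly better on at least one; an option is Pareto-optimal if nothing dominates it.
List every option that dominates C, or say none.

A: worse on duration (98 vs 44).
B: worse on duration (109 vs 44).
D: worse on duration (87 vs 44).
E: worse on duration (155 vs 44).
F: worse on duration (162 vs 44).
G: worse on duration (180 vs 44).
No option dominates C.

none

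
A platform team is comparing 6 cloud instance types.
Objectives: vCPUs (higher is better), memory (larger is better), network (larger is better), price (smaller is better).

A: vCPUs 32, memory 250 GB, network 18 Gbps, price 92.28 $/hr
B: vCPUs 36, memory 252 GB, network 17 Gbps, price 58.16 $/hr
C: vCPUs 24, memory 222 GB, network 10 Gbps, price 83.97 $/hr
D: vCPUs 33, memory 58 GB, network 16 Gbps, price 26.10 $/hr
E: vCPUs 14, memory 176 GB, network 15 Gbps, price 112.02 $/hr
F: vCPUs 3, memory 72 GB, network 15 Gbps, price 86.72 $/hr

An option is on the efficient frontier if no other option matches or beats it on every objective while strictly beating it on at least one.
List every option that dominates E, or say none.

A, B

A: vCPUs 32≥14, memory 250≥176, network 18≥15, price 92.28≤112.02 — dominates E.
B: vCPUs 36≥14, memory 252≥176, network 17≥15, price 58.16≤112.02 — dominates E.
Others (C, D, F) are each worse than E on at least one objective.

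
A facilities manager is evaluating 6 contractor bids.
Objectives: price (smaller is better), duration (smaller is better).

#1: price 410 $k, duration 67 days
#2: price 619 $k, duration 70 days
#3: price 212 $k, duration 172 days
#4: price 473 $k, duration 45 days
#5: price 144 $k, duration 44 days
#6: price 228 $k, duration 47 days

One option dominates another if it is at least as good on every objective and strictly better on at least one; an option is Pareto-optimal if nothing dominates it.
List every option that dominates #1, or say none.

#5: price 144≤410, duration 44≤67 — dominates #1.
#6: price 228≤410, duration 47≤67 — dominates #1.
Others (#2, #3, #4) are each worse than #1 on at least one objective.

#5, #6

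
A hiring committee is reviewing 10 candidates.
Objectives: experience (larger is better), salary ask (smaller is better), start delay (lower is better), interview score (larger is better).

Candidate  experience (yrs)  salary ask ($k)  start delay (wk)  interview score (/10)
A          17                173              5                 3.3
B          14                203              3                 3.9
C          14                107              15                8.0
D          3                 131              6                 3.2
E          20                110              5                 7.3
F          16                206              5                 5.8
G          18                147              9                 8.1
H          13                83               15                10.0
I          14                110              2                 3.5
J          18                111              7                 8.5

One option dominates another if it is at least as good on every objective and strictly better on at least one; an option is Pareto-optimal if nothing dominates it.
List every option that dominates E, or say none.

none

A: worse on experience (17 vs 20).
B: worse on experience (14 vs 20).
C: worse on experience (14 vs 20).
D: worse on experience (3 vs 20).
F: worse on experience (16 vs 20).
G: worse on experience (18 vs 20).
H: worse on experience (13 vs 20).
I: worse on experience (14 vs 20).
J: worse on experience (18 vs 20).
No option dominates E.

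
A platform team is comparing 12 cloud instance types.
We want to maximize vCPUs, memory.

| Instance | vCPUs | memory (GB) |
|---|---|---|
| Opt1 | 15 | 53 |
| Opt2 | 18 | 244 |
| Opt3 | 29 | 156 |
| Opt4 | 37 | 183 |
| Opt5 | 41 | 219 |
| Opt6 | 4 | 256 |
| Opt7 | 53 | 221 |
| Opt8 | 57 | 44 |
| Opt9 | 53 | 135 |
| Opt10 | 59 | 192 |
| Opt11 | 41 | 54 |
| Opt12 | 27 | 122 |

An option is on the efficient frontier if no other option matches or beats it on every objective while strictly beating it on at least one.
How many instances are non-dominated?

Opt1: dominated by Opt2 (vCPUs 18≥15, memory 244≥53).
Opt2: not dominated.
Opt3: dominated by Opt4 (vCPUs 37≥29, memory 183≥156).
Opt4: dominated by Opt5 (vCPUs 41≥37, memory 219≥183).
Opt5: dominated by Opt7 (vCPUs 53≥41, memory 221≥219).
Opt6: not dominated (best memory).
Opt7: not dominated.
Opt8: dominated by Opt10 (vCPUs 59≥57, memory 192≥44).
Opt9: dominated by Opt7 (vCPUs 53≥53, memory 221≥135).
Opt10: not dominated (best vCPUs).
Opt11: dominated by Opt5 (vCPUs 41≥41, memory 219≥54).
Opt12: dominated by Opt3 (vCPUs 29≥27, memory 156≥122).
Pareto-optimal: Opt2, Opt6, Opt7, Opt10 → 4.

4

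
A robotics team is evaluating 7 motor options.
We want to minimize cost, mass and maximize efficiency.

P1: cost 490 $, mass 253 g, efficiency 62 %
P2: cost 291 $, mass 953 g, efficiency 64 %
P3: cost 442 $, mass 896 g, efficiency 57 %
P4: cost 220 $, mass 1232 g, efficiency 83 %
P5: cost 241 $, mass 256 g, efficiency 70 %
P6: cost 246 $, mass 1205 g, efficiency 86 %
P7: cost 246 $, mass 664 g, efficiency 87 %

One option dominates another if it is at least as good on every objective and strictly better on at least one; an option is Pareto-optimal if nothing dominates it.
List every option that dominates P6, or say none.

P7

P7: cost 246≤246, mass 664≤1205, efficiency 87≥86 — dominates P6.
Others (P1, P2, P3, P4, P5) are each worse than P6 on at least one objective.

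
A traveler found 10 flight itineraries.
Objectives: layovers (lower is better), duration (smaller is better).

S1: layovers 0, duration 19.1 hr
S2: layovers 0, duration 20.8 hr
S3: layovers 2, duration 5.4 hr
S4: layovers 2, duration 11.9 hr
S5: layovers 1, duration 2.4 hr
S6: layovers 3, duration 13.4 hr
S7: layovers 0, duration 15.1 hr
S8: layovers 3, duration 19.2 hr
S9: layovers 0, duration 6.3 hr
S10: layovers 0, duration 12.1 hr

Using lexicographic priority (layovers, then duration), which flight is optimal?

S9

First minimize layovers: best is 0, kept {S1, S2, S7, S9, S10}.
Then minimize duration: best is 6.3, kept {S9}.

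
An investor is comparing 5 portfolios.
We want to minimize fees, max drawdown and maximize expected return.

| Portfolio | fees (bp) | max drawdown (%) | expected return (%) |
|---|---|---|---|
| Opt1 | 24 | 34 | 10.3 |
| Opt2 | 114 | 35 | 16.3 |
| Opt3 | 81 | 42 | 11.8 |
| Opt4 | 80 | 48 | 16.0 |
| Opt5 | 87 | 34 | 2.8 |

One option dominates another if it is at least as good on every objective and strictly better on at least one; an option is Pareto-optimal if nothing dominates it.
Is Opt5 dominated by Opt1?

Yes

Opt1 vs Opt5: fees 24≤87, max drawdown 34≤34, expected return 10.3≥2.8 — Opt1 is at least as good on every objective with at least one strict improvement.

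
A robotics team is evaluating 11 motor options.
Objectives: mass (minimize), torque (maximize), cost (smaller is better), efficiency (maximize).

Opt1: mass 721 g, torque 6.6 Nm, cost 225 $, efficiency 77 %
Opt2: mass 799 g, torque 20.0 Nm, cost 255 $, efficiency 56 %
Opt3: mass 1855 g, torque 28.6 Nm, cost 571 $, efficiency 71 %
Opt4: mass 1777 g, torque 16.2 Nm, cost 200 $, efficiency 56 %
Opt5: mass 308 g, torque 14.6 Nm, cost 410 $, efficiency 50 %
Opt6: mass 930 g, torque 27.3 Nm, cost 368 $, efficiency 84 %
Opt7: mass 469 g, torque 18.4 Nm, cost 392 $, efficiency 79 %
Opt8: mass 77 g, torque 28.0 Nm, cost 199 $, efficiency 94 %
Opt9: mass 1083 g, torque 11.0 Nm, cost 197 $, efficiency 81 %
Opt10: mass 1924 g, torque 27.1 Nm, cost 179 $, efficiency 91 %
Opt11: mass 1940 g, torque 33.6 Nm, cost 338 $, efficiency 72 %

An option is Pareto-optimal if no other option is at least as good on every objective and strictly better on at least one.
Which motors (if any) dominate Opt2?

Opt8: mass 77≤799, torque 28.0≥20.0, cost 199≤255, efficiency 94≥56 — dominates Opt2.
Others (Opt1, Opt3, Opt4, Opt5, Opt6, Opt7, Opt9, Opt10, Opt11) are each worse than Opt2 on at least one objective.

Opt8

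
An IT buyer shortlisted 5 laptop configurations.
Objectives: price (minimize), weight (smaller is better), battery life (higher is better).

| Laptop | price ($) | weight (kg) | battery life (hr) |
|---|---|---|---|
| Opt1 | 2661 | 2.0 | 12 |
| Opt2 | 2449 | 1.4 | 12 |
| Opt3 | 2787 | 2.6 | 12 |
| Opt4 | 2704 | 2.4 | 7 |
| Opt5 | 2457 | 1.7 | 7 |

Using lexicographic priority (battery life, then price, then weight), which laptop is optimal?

First maximize battery life: best is 12, kept {Opt1, Opt2, Opt3}.
Then minimize price: best is 2449, kept {Opt2}.

Opt2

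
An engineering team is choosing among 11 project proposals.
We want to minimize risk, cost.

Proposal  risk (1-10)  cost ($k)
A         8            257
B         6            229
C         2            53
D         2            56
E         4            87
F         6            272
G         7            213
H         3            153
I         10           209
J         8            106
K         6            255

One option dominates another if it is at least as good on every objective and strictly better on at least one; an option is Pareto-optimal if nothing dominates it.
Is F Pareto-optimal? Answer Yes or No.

No

B vs F: risk 6≤6, cost 229≤272 — B is at least as good on every objective and strictly better on at least one, so B dominates F.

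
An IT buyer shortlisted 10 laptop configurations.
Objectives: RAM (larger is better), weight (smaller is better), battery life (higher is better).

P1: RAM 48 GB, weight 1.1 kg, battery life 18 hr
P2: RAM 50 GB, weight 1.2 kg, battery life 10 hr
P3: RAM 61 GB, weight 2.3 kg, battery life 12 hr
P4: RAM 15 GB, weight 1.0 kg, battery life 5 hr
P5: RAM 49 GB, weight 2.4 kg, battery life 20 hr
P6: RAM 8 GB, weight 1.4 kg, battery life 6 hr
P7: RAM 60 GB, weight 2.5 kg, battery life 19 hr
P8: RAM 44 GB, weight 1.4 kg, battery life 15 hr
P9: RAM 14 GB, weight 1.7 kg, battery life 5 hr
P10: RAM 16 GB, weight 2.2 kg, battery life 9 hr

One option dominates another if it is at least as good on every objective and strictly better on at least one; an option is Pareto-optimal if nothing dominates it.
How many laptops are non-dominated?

P1: not dominated.
P2: not dominated.
P3: not dominated (best RAM).
P4: not dominated (best weight).
P5: not dominated (best battery life).
P6: dominated by P1 (RAM 48≥8, weight 1.1≤1.4, battery life 18≥6).
P7: not dominated.
P8: dominated by P1 (RAM 48≥44, weight 1.1≤1.4, battery life 18≥15).
P9: dominated by P1 (RAM 48≥14, weight 1.1≤1.7, battery life 18≥5).
P10: dominated by P1 (RAM 48≥16, weight 1.1≤2.2, battery life 18≥9).
Pareto-optimal: P1, P2, P3, P4, P5, P7 → 6.

6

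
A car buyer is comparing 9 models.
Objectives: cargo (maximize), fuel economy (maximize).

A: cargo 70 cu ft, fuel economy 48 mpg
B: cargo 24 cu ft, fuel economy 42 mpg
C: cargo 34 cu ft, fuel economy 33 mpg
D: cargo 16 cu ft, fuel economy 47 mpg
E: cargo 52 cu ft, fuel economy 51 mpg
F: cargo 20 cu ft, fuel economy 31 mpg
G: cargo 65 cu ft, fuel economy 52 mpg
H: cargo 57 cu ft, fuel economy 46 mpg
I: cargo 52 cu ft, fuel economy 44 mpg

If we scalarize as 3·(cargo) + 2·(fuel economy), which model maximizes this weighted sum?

A

A: 3·70 + 2·48 = 306
B: 3·24 + 2·42 = 156
C: 3·34 + 2·33 = 168
D: 3·16 + 2·47 = 142
E: 3·52 + 2·51 = 258
F: 3·20 + 2·31 = 122
G: 3·65 + 2·52 = 299
H: 3·57 + 2·46 = 263
I: 3·52 + 2·44 = 244
Highest: A at 306.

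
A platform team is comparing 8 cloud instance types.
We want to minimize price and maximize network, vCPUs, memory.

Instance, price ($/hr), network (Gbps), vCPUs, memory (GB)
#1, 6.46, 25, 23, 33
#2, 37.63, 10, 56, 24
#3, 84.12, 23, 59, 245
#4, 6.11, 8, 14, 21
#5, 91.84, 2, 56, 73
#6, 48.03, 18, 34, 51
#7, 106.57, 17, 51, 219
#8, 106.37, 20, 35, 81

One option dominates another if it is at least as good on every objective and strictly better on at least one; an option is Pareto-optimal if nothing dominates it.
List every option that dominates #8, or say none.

#3: price 84.12≤106.37, network 23≥20, vCPUs 59≥35, memory 245≥81 — dominates #8.
Others (#1, #2, #4, #5, #6, #7) are each worse than #8 on at least one objective.

#3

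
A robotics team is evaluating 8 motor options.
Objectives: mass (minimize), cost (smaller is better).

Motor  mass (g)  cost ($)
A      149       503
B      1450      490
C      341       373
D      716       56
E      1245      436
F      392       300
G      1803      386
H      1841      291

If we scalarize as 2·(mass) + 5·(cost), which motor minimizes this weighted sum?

A: 2·149 + 5·503 = 2813
B: 2·1450 + 5·490 = 5350
C: 2·341 + 5·373 = 2547
D: 2·716 + 5·56 = 1712
E: 2·1245 + 5·436 = 4670
F: 2·392 + 5·300 = 2284
G: 2·1803 + 5·386 = 5536
H: 2·1841 + 5·291 = 5137
Lowest: D at 1712.

D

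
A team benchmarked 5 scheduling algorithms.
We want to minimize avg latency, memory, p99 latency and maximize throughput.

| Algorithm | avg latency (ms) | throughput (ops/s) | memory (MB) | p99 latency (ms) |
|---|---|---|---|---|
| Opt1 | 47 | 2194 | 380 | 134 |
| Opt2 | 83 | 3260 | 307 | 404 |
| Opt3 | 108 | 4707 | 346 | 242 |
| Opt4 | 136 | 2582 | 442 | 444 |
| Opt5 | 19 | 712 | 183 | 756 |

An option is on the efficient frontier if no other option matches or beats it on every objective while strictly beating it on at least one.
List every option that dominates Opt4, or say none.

Opt2: avg latency 83≤136, throughput 3260≥2582, memory 307≤442, p99 latency 404≤444 — dominates Opt4.
Opt3: avg latency 108≤136, throughput 4707≥2582, memory 346≤442, p99 latency 242≤444 — dominates Opt4.
Others (Opt1, Opt5) are each worse than Opt4 on at least one objective.

Opt2, Opt3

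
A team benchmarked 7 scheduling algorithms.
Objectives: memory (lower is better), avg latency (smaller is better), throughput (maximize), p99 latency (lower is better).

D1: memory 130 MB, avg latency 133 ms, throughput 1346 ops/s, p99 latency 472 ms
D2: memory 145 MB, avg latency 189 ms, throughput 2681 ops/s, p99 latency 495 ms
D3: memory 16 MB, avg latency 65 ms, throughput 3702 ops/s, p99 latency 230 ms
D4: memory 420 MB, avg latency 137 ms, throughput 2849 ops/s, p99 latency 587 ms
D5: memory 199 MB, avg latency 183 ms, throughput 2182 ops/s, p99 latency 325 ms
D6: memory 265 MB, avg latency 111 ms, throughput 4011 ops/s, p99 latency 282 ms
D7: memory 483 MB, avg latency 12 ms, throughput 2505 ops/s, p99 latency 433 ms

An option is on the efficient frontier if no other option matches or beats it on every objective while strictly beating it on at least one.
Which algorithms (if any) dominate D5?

D3: memory 16≤199, avg latency 65≤183, throughput 3702≥2182, p99 latency 230≤325 — dominates D5.
Others (D1, D2, D4, D6, D7) are each worse than D5 on at least one objective.

D3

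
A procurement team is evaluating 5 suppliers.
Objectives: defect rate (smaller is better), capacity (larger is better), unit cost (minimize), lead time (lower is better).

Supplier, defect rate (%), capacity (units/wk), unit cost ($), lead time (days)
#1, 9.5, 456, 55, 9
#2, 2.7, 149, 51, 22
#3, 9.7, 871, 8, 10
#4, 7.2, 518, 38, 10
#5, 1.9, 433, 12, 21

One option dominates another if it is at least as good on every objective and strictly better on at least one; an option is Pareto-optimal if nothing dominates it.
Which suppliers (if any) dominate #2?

#5: defect rate 1.9≤2.7, capacity 433≥149, unit cost 12≤51, lead time 21≤22 — dominates #2.
Others (#1, #3, #4) are each worse than #2 on at least one objective.

#5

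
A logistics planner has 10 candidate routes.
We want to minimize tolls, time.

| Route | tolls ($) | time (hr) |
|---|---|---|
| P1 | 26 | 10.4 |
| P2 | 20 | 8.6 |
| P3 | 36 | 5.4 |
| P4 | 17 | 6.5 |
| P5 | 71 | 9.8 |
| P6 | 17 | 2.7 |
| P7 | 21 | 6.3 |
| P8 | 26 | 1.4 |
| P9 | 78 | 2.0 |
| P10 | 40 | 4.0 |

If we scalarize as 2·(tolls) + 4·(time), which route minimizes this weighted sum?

P6

P1: 2·26 + 4·10.4 = 93.6
P2: 2·20 + 4·8.6 = 74.4
P3: 2·36 + 4·5.4 = 93.6
P4: 2·17 + 4·6.5 = 60.0
P5: 2·71 + 4·9.8 = 181.2
P6: 2·17 + 4·2.7 = 44.8
P7: 2·21 + 4·6.3 = 67.2
P8: 2·26 + 4·1.4 = 57.6
P9: 2·78 + 4·2.0 = 164.0
P10: 2·40 + 4·4.0 = 96.0
Lowest: P6 at 44.8.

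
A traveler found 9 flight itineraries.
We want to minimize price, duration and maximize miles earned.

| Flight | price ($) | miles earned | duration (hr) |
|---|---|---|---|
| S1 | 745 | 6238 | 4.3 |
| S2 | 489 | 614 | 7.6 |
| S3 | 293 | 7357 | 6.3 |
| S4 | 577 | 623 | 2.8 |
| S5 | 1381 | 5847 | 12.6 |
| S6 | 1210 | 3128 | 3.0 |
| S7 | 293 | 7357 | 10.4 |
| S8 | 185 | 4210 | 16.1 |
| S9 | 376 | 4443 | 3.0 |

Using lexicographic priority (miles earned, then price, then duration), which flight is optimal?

S3

First maximize miles earned: best is 7357, kept {S3, S7}.
Then minimize price: best is 293, kept {S3, S7}.
Then minimize duration: best is 6.3, kept {S3}.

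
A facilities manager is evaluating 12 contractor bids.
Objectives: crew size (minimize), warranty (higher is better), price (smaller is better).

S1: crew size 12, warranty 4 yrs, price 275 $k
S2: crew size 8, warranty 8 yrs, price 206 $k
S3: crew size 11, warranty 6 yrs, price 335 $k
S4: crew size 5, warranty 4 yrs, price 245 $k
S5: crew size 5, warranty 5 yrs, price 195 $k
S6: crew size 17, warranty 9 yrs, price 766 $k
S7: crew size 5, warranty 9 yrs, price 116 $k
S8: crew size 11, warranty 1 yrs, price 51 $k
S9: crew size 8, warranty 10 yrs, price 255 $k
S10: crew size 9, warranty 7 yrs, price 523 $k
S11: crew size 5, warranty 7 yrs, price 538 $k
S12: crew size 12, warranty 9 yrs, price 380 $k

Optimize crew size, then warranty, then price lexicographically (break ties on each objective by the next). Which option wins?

S7

First minimize crew size: best is 5, kept {S4, S5, S7, S11}.
Then maximize warranty: best is 9, kept {S7}.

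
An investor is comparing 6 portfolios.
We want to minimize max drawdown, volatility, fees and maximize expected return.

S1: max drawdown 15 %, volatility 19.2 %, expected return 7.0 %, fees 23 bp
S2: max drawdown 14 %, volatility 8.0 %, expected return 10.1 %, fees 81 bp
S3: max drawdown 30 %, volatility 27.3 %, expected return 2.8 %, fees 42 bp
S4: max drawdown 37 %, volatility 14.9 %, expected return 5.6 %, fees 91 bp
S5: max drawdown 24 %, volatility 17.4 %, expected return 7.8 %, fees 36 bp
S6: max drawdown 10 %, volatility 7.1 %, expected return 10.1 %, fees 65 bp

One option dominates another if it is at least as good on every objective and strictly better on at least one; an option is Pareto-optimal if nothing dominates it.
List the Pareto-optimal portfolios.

S1, S5, S6

S1: not dominated (best fees).
S2: dominated by S6 (max drawdown 10≤14, volatility 7.1≤8.0, expected return 10.1≥10.1, fees 65≤81).
S3: dominated by S1 (max drawdown 15≤30, volatility 19.2≤27.3, expected return 7.0≥2.8, fees 23≤42).
S4: dominated by S2 (max drawdown 14≤37, volatility 8.0≤14.9, expected return 10.1≥5.6, fees 81≤91).
S5: not dominated.
S6: not dominated (best max drawdown).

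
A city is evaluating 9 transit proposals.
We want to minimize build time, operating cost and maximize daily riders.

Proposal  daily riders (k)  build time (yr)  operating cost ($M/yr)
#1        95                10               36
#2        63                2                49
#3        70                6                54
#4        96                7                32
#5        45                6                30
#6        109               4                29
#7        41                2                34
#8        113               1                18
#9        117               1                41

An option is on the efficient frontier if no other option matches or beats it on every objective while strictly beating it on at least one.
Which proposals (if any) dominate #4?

#6, #8

#6: daily riders 109≥96, build time 4≤7, operating cost 29≤32 — dominates #4.
#8: daily riders 113≥96, build time 1≤7, operating cost 18≤32 — dominates #4.
Others (#1, #2, #3, #5, #7, #9) are each worse than #4 on at least one objective.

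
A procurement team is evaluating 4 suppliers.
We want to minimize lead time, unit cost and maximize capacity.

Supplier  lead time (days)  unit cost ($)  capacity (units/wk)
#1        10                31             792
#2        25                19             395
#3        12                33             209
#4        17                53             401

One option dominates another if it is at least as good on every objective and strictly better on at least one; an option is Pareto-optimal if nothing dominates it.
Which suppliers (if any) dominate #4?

#1

#1: lead time 10≤17, unit cost 31≤53, capacity 792≥401 — dominates #4.
Others (#2, #3) are each worse than #4 on at least one objective.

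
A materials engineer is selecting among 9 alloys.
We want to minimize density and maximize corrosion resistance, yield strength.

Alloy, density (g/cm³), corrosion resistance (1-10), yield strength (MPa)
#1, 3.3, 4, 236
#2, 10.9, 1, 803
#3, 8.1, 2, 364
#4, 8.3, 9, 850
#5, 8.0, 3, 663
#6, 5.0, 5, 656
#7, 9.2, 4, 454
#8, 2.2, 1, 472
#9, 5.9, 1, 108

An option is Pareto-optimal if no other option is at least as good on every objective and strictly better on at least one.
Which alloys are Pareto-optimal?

#1: not dominated.
#2: dominated by #4 (density 8.3≤10.9, corrosion resistance 9≥1, yield strength 850≥803).
#3: dominated by #5 (density 8.0≤8.1, corrosion resistance 3≥2, yield strength 663≥364).
#4: not dominated (best corrosion resistance).
#5: not dominated.
#6: not dominated.
#7: dominated by #4 (density 8.3≤9.2, corrosion resistance 9≥4, yield strength 850≥454).
#8: not dominated (best density).
#9: dominated by #1 (density 3.3≤5.9, corrosion resistance 4≥1, yield strength 236≥108).

#1, #4, #5, #6, #8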